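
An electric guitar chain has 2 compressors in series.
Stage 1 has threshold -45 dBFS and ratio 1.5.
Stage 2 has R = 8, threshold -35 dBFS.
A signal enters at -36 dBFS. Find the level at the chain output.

Stage 1: overshoot 9 dB → 9/1.5 = 6 dB → -39 dBFS.
Stage 2: -39 dBFS ≤ -35 dBFS, so stage 2 doesn't engage; output -39 dBFS.

-39 dBFS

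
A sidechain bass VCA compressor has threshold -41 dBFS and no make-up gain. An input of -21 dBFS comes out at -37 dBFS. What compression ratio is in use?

5:1

Input overshoot = -21 − (-41) = 20 dB; output overshoot = -37 − (-41) = 4 dB.
Ratio = 20 / 4 = 5.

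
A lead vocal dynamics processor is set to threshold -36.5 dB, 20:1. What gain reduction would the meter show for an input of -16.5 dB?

Overshoot = -16.5 − (-36.5) = 20 dB.
At 20:1, output sits 20/20 = 1 dB above threshold.
GR = overshoot in − overshoot out = 20 − 1 = 19 dB.

19 dB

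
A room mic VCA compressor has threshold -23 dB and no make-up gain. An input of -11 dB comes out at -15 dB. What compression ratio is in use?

1.5:1

Input overshoot = -11 − (-23) = 12 dB; output overshoot = -15 − (-23) = 8 dB.
Ratio = 12 / 8 = 1.5.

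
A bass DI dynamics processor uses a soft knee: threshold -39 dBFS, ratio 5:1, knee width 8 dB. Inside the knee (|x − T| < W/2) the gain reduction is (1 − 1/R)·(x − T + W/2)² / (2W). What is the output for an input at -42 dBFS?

-42.05 dBFS

x − T + W/2 = -42 − (-39) + 4 = 1.
GR = (1 − 1/5) × 1² / 16 = 0.8 × 1 / 16 = 0.05 dB.
Output = -42 − 0.05 = -42.05 dBFS.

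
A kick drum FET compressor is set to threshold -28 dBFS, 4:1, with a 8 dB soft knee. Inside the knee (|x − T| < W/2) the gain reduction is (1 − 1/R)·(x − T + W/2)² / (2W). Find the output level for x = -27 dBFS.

-28.171875 dBFS

x − T + W/2 = -27 − (-28) + 4 = 5.
GR = (1 − 1/4) × 5² / 16 = 0.75 × 25 / 16 = 1.171875 dB.
Output = -27 − 1.171875 = -28.171875 dBFS.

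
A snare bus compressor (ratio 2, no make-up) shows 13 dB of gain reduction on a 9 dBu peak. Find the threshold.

Input is 26 dB above T (since output overshoot × R = input overshoot: (-4 − T)·2 = 9 − T gives T = -17 dBu).
Check: -17 + (9 − (-17))/2 = -17 + 13 = -4 dBu. ✓

-17 dBu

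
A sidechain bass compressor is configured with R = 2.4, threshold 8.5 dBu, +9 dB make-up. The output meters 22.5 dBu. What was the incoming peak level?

Before make-up, the level was 22.5 − 9 = 13.5 dBu.
Post-compression overshoot = 13.5 − 8.5 = 5 dB.
Undo the ratio: input overshoot = 5 × 2.4 = 12 dB, giving input = 20.5 dBu.

20.5 dBu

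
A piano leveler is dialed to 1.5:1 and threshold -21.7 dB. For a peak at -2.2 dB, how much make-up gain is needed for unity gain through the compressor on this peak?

6.5 dB

The peak compresses to -21.7 + 19.5/1.5 = -8.7 dB.
To reach -2.2 dB requires -2.2 − (-8.7) = 6.5 dB of make-up.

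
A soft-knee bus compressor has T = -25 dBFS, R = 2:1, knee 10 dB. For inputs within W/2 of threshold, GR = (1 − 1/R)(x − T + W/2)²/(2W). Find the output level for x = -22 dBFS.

x − T + W/2 = -22 − (-25) + 5 = 8.
GR = (1 − 1/2) × 8² / 20 = 0.5 × 64 / 20 = 1.6 dB.
Output = -22 − 1.6 = -23.6 dBFS.

-23.6 dBFS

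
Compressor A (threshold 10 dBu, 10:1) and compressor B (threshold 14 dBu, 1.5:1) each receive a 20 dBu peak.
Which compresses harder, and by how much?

A: overshoot 10 dB → output overshoot 1 dB → GR 9 dB.
B: overshoot 6 dB → output overshoot 4 dB → GR 2 dB.
A reduces 7 dB more.

A, by 7 dB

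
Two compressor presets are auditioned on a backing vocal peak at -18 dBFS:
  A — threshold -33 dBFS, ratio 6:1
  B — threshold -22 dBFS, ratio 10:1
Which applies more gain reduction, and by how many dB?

A, by 8.9 dB

A: 15 dB over, compressed to 2.5 dB over, so 12.5 dB of GR.
B: 4 dB over, compressed to 0.4 dB over, so 3.6 dB of GR.
A reduces 8.9 dB more.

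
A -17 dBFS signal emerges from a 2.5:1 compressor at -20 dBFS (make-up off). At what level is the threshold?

Let T be the threshold. Output overshoot = (input overshoot)/R, so -20 − T = (-17 − T)/2.5.
2.5·(-20 − T) = -17 − T → 1.5·T = -50 − (-17) = -33.
T = -33/1.5 = -22 dBFS.

-22 dBFS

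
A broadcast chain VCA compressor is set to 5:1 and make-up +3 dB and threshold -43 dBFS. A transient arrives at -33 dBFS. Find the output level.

-38 dBFS

-33 dBFS sits 10 dB over threshold.
At 5:1 the overshoot is divided by 5, leaving 2 dB above threshold.
Output = -43 + 2 = -41 dBFS; make-up adds 3 dB, giving -38 dBFS.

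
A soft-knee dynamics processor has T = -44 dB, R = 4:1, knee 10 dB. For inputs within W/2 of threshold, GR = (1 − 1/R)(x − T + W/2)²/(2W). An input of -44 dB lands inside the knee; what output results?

-44.9375 dB

x − T + W/2 = -44 − (-44) + 5 = 5.
GR = (1 − 1/4) × 5² / 20 = 0.75 × 25 / 20 = 0.9375 dB.
Output = -44 − 0.9375 = -44.9375 dB.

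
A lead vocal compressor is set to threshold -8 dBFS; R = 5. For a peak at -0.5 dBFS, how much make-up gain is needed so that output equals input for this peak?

6 dB

The peak compresses to -8 + 7.5/5 = -6.5 dBFS.
To reach -0.5 dBFS requires -0.5 − (-6.5) = 6 dB of make-up.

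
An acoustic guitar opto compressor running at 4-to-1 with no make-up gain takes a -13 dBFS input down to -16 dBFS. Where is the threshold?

-17 dBFS

Gain reduction = -13 − (-16) = 3 dB; output overshoot = GR / (R − 1) = 3 / 3 = 1 dB.
Threshold = output − output overshoot = -16 − 1 = -17 dBFS.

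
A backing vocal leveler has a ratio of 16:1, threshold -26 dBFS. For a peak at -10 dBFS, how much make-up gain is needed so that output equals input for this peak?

15 dB

Without make-up, output = threshold + overshoot/16 = -26 + 1 = -25 dBFS.
Gap to target: 15 dB.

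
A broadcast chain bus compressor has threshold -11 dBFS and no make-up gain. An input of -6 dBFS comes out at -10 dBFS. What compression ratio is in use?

Input overshoot = -6 − (-11) = 5 dB; output overshoot = -10 − (-11) = 1 dB.
Ratio = 5 / 1 = 5.

5:1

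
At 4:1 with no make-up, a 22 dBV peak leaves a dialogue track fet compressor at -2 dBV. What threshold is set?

Let T be the threshold. Output overshoot = (input overshoot)/R, so -2 − T = (22 − T)/4.
4·(-2 − T) = 22 − T → 3·T = -8 − 22 = -30.
T = -30/3 = -10 dBV.

-10 dBV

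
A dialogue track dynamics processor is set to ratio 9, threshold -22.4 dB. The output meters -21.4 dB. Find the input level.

-13.4 dB

The compressed level sits -21.4 − (-22.4) = 1 dB over threshold.
Undo the ratio: input overshoot = 1 × 9 = 9 dB, giving input = -13.4 dB.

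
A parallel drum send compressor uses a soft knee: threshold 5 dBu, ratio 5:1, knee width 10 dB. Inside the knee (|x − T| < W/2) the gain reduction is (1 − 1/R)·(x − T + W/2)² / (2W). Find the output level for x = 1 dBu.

x − T + W/2 = 1 − 5 + 5 = 1.
GR = (1 − 1/5) × 1² / 20 = 0.8 × 1 / 20 = 0.04 dB.
Output = 1 − 0.04 = 0.96 dBu.

0.96 dBu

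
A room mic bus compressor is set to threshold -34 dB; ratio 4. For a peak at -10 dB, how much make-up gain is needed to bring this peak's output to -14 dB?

Without make-up, output = threshold + overshoot/4 = -34 + 6 = -28 dB.
Gap to target: 14 dB.

14 dB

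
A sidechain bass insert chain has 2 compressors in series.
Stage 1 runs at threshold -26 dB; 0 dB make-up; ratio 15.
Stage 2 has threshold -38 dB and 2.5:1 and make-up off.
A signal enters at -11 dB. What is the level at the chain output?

Stage 1: -11 dB is 15 dB over -26 dB; at 15:1 that becomes 1 dB over, giving -25 dB.
Stage 2: overshoot 13 dB → 13/2.5 = 5.2 dB → -32.8 dB.

-32.8 dB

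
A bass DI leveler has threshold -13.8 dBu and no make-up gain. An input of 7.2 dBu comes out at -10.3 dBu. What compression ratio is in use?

6:1

Input overshoot = 7.2 − (-13.8) = 21 dB; output overshoot = -10.3 − (-13.8) = 3.5 dB.
Ratio = 21 / 3.5 = 6.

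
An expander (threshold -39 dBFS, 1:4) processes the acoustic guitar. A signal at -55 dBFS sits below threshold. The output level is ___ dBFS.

The input is 16 dB below the -39 dBFS threshold.
A 1:4 expander multiplies undershoot by 4: 16 × 4 = 64 dB below threshold.
Output = -39 − 64 = -103 dBFS.

-103 dBFS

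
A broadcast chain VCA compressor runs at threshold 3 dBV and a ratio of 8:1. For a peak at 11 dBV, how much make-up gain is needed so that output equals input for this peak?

7 dB

The peak compresses to 3 + 8/8 = 4 dBV.
To reach 11 dBV requires 11 − 4 = 7 dB of make-up.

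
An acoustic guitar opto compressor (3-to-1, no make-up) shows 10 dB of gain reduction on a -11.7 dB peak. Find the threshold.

-26.7 dB

Input is 15 dB above T (since output overshoot × R = input overshoot: (-21.7 − T)·3 = -11.7 − T gives T = -26.7 dB).
Check: -26.7 + (-11.7 − (-26.7))/3 = -26.7 + 5 = -21.7 dB. ✓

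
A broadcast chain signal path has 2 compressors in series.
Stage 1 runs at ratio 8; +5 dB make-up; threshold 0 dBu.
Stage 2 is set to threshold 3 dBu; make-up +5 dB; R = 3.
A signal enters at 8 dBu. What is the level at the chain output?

9 dBu

Stage 1: overshoot 8 dB → 8/8 = 1 dB → 1 dBu; +5 dB make-up → 6 dBu.
Stage 2: 3 dB above 3 dBu, reduced 3:1 to 1 dB above → 4 dBu; +5 dB make-up → 9 dBu.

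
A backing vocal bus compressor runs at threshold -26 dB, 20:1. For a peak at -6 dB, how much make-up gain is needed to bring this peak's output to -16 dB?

9 dB

The peak compresses to -26 + 20/20 = -25 dB.
To reach -16 dB requires -16 − (-25) = 9 dB of make-up.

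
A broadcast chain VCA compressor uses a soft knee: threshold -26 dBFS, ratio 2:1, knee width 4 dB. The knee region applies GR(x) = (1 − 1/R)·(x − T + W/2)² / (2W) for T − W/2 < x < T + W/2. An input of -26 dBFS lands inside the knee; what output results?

-26.25 dBFS

x − T + W/2 = -26 − (-26) + 2 = 2.
GR = (1 − 1/2) × 2² / 8 = 0.5 × 4 / 8 = 0.25 dB.
Output = -26 − 0.25 = -26.25 dBFS.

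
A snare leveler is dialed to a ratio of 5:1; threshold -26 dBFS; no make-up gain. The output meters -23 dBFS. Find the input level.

-11 dBFS

Post-compression overshoot = -23 − (-26) = 3 dB.
Undo the ratio: input overshoot = 3 × 5 = 15 dB, giving input = -11 dBFS.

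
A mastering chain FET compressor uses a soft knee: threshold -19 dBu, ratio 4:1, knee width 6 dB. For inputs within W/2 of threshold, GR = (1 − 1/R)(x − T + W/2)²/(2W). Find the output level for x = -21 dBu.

x − T + W/2 = -21 − (-19) + 3 = 1.
GR = (1 − 1/4) × 1² / 12 = 0.75 × 1 / 12 = 0.0625 dB.
Output = -21 − 0.0625 = -21.0625 dBu.

-21.0625 dBu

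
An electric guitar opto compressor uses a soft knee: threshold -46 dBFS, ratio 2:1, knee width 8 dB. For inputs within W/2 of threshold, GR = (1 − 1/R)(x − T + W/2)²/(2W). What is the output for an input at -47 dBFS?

x − T + W/2 = -47 − (-46) + 4 = 3.
GR = (1 − 1/2) × 3² / 16 = 0.5 × 9 / 16 = 0.28125 dB.
Output = -47 − 0.28125 = -47.28125 dBFS.

-47.28125 dBFS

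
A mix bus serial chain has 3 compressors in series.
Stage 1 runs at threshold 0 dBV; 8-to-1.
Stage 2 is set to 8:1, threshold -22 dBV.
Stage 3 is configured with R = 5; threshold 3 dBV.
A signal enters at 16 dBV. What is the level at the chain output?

-19 dBV

Stage 1: 16 dB above 0 dBV, reduced 8:1 to 2 dB above → 2 dBV.
Stage 2: 2 dBV is 24 dB over -22 dBV; at 8:1 that becomes 3 dB over, giving -19 dBV.
Stage 3: below threshold (-19 ≤ 3); passes unchanged; output -19 dBV.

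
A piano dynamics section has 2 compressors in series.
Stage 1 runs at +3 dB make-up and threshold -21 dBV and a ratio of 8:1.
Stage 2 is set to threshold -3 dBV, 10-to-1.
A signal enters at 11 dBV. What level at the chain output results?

-14 dBV

Stage 1: overshoot 32 dB → 32/8 = 4 dB → -17 dBV; +3 dB make-up → -14 dBV.
Stage 2: -14 dBV is at or below the -3 dBV threshold — no compression; output -14 dBV.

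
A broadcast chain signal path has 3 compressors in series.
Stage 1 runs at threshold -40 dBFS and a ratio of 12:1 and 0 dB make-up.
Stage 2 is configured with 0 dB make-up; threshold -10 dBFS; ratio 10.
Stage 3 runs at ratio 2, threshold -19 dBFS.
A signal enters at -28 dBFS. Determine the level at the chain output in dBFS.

Stage 1: overshoot 12 dB → 12/12 = 1 dB → -39 dBFS.
Stage 2: -39 dBFS ≤ -10 dBFS, so stage 2 doesn't engage; output -39 dBFS.
Stage 3: below threshold (-39 ≤ -19); passes unchanged; output -39 dBFS.

-39 dBFS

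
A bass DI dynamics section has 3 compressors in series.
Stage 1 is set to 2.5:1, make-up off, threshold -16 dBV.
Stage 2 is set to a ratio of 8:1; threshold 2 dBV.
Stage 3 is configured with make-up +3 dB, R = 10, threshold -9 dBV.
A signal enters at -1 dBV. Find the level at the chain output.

-7 dBV

Stage 1: overshoot 15 dB → 15/2.5 = 6 dB → -10 dBV.
Stage 2: -10 dBV is at or below the 2 dBV threshold — no compression; output -10 dBV.
Stage 3: below threshold (-10 ≤ -9); passes unchanged; make-up brings it to -7 dBV.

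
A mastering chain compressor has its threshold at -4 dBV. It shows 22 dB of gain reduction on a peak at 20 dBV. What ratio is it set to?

Input overshoot = 20 − (-4) = 24 dB.
Output overshoot = 24 − 22 = 2 dB.
Ratio = input overshoot / output overshoot = 24 / 2 = 12.

12:1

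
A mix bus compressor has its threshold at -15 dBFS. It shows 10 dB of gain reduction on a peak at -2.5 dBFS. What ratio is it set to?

5:1

Input overshoot = -2.5 − (-15) = 12.5 dB.
Output overshoot = 12.5 − 10 = 2.5 dB.
Ratio = input overshoot / output overshoot = 12.5 / 2.5 = 5.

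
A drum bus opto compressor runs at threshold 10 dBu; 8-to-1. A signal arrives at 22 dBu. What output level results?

11.5 dBu

The input is 12 dB above the 10 dBu threshold.
8:1 compression reduces that to 12/8 = 1.5 dB over.
So the level is 10 + 1.5 = 11.5 dBu.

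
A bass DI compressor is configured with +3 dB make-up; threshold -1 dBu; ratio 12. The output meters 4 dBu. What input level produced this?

Before make-up, the level was 4 − 3 = 1 dBu.
That's 2 dB above the -1 dBu threshold.
Before 12:1 compression the overshoot was 2 × 12 = 24 dB, so input = -1 + 24 = 23 dBu.

23 dBu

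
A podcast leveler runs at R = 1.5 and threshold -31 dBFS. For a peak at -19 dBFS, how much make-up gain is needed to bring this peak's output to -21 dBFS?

Without make-up, output = threshold + overshoot/1.5 = -31 + 8 = -23 dBFS.
Gap to target: 2 dB.

2 dB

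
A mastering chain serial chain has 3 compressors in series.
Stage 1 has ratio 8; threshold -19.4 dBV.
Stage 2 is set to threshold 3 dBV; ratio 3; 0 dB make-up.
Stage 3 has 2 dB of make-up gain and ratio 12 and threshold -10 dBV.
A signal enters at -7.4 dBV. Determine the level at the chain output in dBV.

Stage 1: -7.4 dBV is 12 dB over -19.4 dBV; at 8:1 that becomes 1.5 dB over, giving -17.9 dBV.
Stage 2: below threshold (-17.9 ≤ 3); passes unchanged; output -17.9 dBV.
Stage 3: below threshold (-17.9 ≤ -10); passes unchanged; make-up brings it to -15.9 dBV.

-15.9 dBV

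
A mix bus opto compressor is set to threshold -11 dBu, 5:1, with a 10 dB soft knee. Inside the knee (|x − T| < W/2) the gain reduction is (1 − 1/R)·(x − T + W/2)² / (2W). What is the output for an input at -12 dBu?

x − T + W/2 = -12 − (-11) + 5 = 4.
GR = (1 − 1/5) × 4² / 20 = 0.8 × 16 / 20 = 0.64 dB.
Output = -12 − 0.64 = -12.64 dBu.

-12.64 dBu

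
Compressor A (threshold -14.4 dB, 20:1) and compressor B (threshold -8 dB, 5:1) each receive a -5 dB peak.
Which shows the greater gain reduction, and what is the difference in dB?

A: overshoot 9.4 dB → output overshoot 0.47 dB → GR 8.93 dB.
B: overshoot 3 dB → output overshoot 0.6 dB → GR 2.4 dB.
A applies 6.53 dB more gain reduction.

A, by 6.53 dB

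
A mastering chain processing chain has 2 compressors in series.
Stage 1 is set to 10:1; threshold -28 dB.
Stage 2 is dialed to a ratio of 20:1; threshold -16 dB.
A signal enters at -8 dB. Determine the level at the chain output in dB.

-26 dB

Stage 1: 20 dB above -28 dB, reduced 10:1 to 2 dB above → -26 dB.
Stage 2: -26 dB is at or below the -16 dB threshold — no compression; output -26 dB.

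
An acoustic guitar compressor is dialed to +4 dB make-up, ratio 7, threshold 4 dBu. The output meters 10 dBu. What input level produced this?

Stripping the +4 dB make-up gives 6 dBu at the gain stage.
That's 2 dB above the 4 dBu threshold.
Before 7:1 compression the overshoot was 2 × 7 = 14 dB, so input = 4 + 14 = 18 dBu.

18 dBu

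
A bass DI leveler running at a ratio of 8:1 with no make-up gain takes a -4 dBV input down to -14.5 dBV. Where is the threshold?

Gain reduction = -4 − (-14.5) = 10.5 dB; output overshoot = GR / (R − 1) = 10.5 / 7 = 1.5 dB.
Threshold = output − output overshoot = -14.5 − 1.5 = -16 dBV.

-16 dBV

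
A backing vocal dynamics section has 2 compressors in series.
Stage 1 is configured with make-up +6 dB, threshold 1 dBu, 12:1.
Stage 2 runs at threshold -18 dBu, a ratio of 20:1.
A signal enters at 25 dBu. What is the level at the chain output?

-16.65 dBu

Stage 1: 25 dBu is 24 dB over 1 dBu; at 12:1 that becomes 2 dB over, giving 3 dBu; +6 dB make-up → 9 dBu.
Stage 2: overshoot 27 dB → 27/20 = 1.35 dB → -16.65 dBu.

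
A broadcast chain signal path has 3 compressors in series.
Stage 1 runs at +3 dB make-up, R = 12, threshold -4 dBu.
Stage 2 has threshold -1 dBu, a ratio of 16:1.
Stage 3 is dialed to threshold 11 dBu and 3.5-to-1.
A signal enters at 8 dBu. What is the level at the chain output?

Stage 1: overshoot 12 dB → 12/12 = 1 dB → -3 dBu; +3 dB make-up → 0 dBu.
Stage 2: 0 dBu is 1 dB over -1 dBu; at 16:1 that becomes 0.0625 dB over, giving -0.9375 dBu.
Stage 3: below threshold (-0.9375 ≤ 11); passes unchanged; output -0.9375 dBu.

-0.9375 dBu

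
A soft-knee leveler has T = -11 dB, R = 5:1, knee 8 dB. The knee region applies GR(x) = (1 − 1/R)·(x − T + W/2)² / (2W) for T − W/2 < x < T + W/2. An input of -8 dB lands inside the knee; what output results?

-10.45 dB

x − T + W/2 = -8 − (-11) + 4 = 7.
GR = (1 − 1/5) × 7² / 16 = 0.8 × 49 / 16 = 2.45 dB.
Output = -8 − 2.45 = -10.45 dB.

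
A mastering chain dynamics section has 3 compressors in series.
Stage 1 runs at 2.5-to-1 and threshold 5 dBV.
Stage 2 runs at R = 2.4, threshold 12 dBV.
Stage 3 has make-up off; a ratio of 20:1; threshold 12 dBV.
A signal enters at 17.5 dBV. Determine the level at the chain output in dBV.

Stage 1: 17.5 dBV is 12.5 dB over 5 dBV; at 2.5:1 that becomes 5 dB over, giving 10 dBV.
Stage 2: 10 dBV is at or below the 12 dBV threshold — no compression; output 10 dBV.
Stage 3: 10 dBV ≤ 12 dBV, so stage 3 doesn't engage; output 10 dBV.

10 dBV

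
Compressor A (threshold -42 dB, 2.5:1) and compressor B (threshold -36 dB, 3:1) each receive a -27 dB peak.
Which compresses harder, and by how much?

A: 15 dB over, compressed to 6 dB over, so 9 dB of GR.
B: 9 dB over, compressed to 3 dB over, so 6 dB of GR.
A reduces 3 dB more.

A, by 3 dB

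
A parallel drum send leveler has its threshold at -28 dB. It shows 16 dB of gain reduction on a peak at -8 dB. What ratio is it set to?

Input overshoot = -8 − (-28) = 20 dB.
Output overshoot = 20 − 16 = 4 dB.
Ratio = input overshoot / output overshoot = 20 / 4 = 5.

5:1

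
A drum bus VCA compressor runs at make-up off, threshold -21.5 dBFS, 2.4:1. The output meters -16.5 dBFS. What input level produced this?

-9.5 dBFS

Post-compression overshoot = -16.5 − (-21.5) = 5 dB.
Input overshoot = R × output overshoot = 12 dB → input = -21.5 + 12 = -9.5 dBFS.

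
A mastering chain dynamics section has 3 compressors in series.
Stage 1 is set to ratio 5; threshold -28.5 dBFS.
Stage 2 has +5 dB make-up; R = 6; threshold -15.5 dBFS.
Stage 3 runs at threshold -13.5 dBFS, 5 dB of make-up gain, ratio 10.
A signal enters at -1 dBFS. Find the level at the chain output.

Stage 1: -1 dBFS is 27.5 dB over -28.5 dBFS; at 5:1 that becomes 5.5 dB over, giving -23 dBFS.
Stage 2: -23 dBFS is at or below the -15.5 dBFS threshold — no compression; make-up brings it to -18 dBFS.
Stage 3: -18 dBFS ≤ -13.5 dBFS, so stage 3 doesn't engage; make-up brings it to -13 dBFS.

-13 dBFS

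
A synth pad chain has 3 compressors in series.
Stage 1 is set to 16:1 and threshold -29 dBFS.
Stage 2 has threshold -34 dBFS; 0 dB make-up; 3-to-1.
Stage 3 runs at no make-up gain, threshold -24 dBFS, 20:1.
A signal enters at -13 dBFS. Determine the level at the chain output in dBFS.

Stage 1: 16 dB above -29 dBFS, reduced 16:1 to 1 dB above → -28 dBFS.
Stage 2: 6 dB above -34 dBFS, reduced 3:1 to 2 dB above → -32 dBFS.
Stage 3: -32 dBFS ≤ -24 dBFS, so stage 3 doesn't engage; output -32 dBFS.

-32 dBFS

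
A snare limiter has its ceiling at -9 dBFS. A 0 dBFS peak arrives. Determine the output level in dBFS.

-9 dBFS

At ∞:1, everything above -9 dBFS is held at the ceiling.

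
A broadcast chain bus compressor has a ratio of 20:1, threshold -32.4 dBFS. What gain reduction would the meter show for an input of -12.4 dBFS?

19 dB

-12.4 dBFS exceeds the threshold by 20 dB.
A 20:1 ratio leaves 1 dB of that excess.
GR = overshoot in − overshoot out = 20 − 1 = 19 dB.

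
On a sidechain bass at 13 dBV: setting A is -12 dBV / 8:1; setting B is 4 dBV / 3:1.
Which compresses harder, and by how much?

A, by 15.875 dB

A: 25 dB over, compressed to 3.125 dB over, so 21.875 dB of GR.
B: 9 dB over, compressed to 3 dB over, so 6 dB of GR.
Difference: 15.875 dB in favour of A.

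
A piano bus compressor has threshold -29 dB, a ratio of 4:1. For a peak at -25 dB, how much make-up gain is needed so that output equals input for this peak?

Without make-up, output = threshold + overshoot/4 = -29 + 1 = -28 dB.
Gap to target: 3 dB.

3 dB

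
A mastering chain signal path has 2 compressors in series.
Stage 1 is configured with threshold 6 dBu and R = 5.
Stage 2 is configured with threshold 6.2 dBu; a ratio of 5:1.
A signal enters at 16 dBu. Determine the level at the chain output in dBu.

6.56 dBu

Stage 1: overshoot 10 dB → 10/5 = 2 dB → 8 dBu.
Stage 2: 8 dBu is 1.8 dB over 6.2 dBu; at 5:1 that becomes 0.36 dB over, giving 6.56 dBu.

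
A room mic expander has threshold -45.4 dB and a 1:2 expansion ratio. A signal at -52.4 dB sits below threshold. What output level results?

-59.4 dB

Undershoot = (-45.4) − (-52.4) = 7 dB.
At 1:2, that expands to 14 dB under threshold.
Output = -45.4 − 14 = -59.4 dB.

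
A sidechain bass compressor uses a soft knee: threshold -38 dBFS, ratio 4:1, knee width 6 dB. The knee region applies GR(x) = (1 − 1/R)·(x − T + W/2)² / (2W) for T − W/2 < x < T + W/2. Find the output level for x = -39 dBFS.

-39.25 dBFS

x − T + W/2 = -39 − (-38) + 3 = 2.
GR = (1 − 1/4) × 2² / 12 = 0.75 × 4 / 12 = 0.25 dB.
Output = -39 − 0.25 = -39.25 dBFS.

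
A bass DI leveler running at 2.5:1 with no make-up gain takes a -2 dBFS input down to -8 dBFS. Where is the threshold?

Gain reduction = -2 − (-8) = 6 dB; output overshoot = GR / (R − 1) = 6 / 1.5 = 4 dB.
Threshold = output − output overshoot = -8 − 4 = -12 dBFS.

-12 dBFS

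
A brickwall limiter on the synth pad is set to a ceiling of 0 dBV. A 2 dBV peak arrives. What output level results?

At ∞:1, everything above 0 dBV is held at the ceiling.

0 dBV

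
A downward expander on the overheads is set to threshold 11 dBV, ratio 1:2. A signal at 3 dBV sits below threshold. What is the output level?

-5 dBV

The input is 8 dB below the 11 dBV threshold.
A 1:2 expander multiplies undershoot by 2: 8 × 2 = 16 dB below threshold.
Output = 11 − 16 = -5 dBV.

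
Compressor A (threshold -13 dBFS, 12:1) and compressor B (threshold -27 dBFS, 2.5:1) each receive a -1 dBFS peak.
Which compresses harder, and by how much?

A: overshoot 12 dB → output overshoot 1 dB → GR 11 dB.
B: overshoot 26 dB → output overshoot 10.4 dB → GR 15.6 dB.
Difference: 4.6 dB in favour of B.

B, by 4.6 dB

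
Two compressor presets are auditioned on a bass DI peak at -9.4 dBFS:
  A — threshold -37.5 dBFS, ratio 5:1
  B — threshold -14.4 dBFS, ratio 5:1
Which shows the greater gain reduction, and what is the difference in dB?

A: 28.1 dB over, compressed to 5.62 dB over, so 22.48 dB of GR.
B: 5 dB over, compressed to 1 dB over, so 4 dB of GR.
A reduces 18.48 dB more.

A, by 18.48 dB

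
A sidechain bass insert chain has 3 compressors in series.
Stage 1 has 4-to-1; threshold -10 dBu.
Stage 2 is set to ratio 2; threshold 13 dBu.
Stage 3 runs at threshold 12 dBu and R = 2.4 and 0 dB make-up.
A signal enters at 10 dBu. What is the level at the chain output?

-5 dBu

Stage 1: 20 dB above -10 dBu, reduced 4:1 to 5 dB above → -5 dBu.
Stage 2: -5 dBu ≤ 13 dBu, so stage 2 doesn't engage; output -5 dBu.
Stage 3: -5 dBu ≤ 12 dBu, so stage 3 doesn't engage; output -5 dBu.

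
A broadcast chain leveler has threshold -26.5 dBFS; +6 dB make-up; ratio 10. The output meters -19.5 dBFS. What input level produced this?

Remove make-up: -19.5 − 6 = -25.5 dBFS.
That's 1 dB above the -26.5 dBFS threshold.
Input overshoot = R × output overshoot = 10 dB → input = -26.5 + 10 = -16.5 dBFS.

-16.5 dBFS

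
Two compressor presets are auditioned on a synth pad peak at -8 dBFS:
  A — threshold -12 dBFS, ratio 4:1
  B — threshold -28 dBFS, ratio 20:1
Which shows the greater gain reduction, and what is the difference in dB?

B, by 16 dB

A: overshoot 4 dB → output overshoot 1 dB → GR 3 dB.
B: overshoot 20 dB → output overshoot 1 dB → GR 19 dB.
B reduces 16 dB more.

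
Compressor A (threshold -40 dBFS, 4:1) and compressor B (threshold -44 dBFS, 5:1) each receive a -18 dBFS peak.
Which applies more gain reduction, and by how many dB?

A: overshoot 22 dB → output overshoot 5.5 dB → GR 16.5 dB.
B: overshoot 26 dB → output overshoot 5.2 dB → GR 20.8 dB.
Difference: 4.3 dB in favour of B.

B, by 4.3 dB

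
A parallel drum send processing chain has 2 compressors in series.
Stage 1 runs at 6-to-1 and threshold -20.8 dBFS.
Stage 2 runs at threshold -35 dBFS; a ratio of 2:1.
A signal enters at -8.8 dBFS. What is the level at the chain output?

-26.9 dBFS

Stage 1: 12 dB above -20.8 dBFS, reduced 6:1 to 2 dB above → -18.8 dBFS.
Stage 2: overshoot 16.2 dB → 16.2/2 = 8.1 dB → -26.9 dBFS.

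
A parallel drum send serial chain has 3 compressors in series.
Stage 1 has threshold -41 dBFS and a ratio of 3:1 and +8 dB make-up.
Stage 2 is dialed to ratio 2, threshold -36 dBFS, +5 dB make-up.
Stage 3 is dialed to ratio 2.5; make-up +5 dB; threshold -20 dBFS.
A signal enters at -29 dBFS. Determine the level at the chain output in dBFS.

-22.5 dBFS

Stage 1: -29 dBFS is 12 dB over -41 dBFS; at 3:1 that becomes 4 dB over, giving -37 dBFS; +8 dB make-up → -29 dBFS.
Stage 2: overshoot 7 dB → 7/2 = 3.5 dB → -32.5 dBFS; +5 dB make-up → -27.5 dBFS.
Stage 3: -27.5 dBFS ≤ -20 dBFS, so stage 3 doesn't engage; make-up brings it to -22.5 dBFS.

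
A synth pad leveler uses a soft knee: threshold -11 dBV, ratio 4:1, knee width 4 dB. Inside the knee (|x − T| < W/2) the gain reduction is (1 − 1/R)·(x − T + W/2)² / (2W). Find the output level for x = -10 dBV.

-10.84375 dBV

x − T + W/2 = -10 − (-11) + 2 = 3.
GR = (1 − 1/4) × 3² / 8 = 0.75 × 9 / 8 = 0.84375 dB.
Output = -10 − 0.84375 = -10.84375 dBV.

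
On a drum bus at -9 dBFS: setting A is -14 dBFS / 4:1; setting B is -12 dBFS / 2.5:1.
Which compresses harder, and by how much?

A: 5 dB over, compressed to 1.25 dB over, so 3.75 dB of GR.
B: 3 dB over, compressed to 1.2 dB over, so 1.8 dB of GR.
Difference: 1.95 dB in favour of A.

A, by 1.95 dB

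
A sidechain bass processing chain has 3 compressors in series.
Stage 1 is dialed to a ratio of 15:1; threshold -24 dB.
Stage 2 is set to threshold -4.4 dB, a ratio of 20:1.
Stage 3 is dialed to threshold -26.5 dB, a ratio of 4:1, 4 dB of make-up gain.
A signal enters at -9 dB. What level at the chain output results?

-21.625 dB

Stage 1: overshoot 15 dB → 15/15 = 1 dB → -23 dB.
Stage 2: -23 dB is at or below the -4.4 dB threshold — no compression; output -23 dB.
Stage 3: -23 dB is 3.5 dB over -26.5 dB; at 4:1 that becomes 0.875 dB over, giving -25.625 dB; +4 dB make-up → -21.625 dB.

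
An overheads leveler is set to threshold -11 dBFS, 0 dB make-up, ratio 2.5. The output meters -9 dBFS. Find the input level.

The compressed level sits -9 − (-11) = 2 dB over threshold.
Input overshoot = R × output overshoot = 5 dB → input = -11 + 5 = -6 dBFS.

-6 dBFS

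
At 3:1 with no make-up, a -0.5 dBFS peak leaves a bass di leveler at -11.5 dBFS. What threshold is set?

-17 dBFS

Input is 16.5 dB above T (since output overshoot × R = input overshoot: (-11.5 − T)·3 = -0.5 − T gives T = -17 dBFS).
Check: -17 + (-0.5 − (-17))/3 = -17 + 5.5 = -11.5 dBFS. ✓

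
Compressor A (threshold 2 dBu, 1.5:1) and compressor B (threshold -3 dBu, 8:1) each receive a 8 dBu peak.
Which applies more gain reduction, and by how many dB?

B, by 7.625 dB

A: overshoot 6 dB → output overshoot 4 dB → GR 2 dB.
B: overshoot 11 dB → output overshoot 1.375 dB → GR 9.625 dB.
Difference: 7.625 dB in favour of B.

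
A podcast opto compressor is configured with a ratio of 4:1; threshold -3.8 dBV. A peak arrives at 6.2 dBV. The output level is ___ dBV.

Overshoot: 6.2 − (-3.8) = 10 dB.
The 10 dB excess becomes 2.5 dB after 4:1 reduction.
That puts the output at -1.3 dBV.

-1.3 dBV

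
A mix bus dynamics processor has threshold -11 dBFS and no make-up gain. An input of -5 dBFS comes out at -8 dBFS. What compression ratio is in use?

2:1

Input overshoot = -5 − (-11) = 6 dB; output overshoot = -8 − (-11) = 3 dB.
Ratio = 6 / 3 = 2.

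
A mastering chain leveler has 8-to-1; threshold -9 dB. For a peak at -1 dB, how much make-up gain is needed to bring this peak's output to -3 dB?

5 dB

The peak compresses to -9 + 8/8 = -8 dB.
To reach -3 dB requires -3 − (-8) = 5 dB of make-up.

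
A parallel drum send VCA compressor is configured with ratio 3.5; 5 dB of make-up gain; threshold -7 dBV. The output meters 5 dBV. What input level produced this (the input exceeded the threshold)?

Remove make-up: 5 − 5 = 0 dBV.
The compressed level sits 0 − (-7) = 7 dB over threshold.
Before 3.5:1 compression the overshoot was 7 × 3.5 = 24.5 dB, so input = -7 + 24.5 = 17.5 dBV.

17.5 dBV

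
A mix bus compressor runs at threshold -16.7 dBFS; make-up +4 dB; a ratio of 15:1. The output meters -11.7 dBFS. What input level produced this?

-1.7 dBFS

Remove make-up: -11.7 − 4 = -15.7 dBFS.
Post-compression overshoot = -15.7 − (-16.7) = 1 dB.
Before 15:1 compression the overshoot was 1 × 15 = 15 dB, so input = -16.7 + 15 = -1.7 dBFS.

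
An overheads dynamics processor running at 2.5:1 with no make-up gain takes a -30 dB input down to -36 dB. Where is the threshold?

-40 dB

Gain reduction = -30 − (-36) = 6 dB; output overshoot = GR / (R − 1) = 6 / 1.5 = 4 dB.
Threshold = output − output overshoot = -36 − 4 = -40 dB.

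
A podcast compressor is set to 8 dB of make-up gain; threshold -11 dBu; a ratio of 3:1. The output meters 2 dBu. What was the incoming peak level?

4 dBu

Remove make-up: 2 − 8 = -6 dBu.
Post-compression overshoot = -6 − (-11) = 5 dB.
Input overshoot = R × output overshoot = 15 dB → input = -11 + 15 = 4 dBu.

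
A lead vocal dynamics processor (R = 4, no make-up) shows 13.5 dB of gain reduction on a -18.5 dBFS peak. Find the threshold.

-36.5 dBFS

Gain reduction = -18.5 − (-32) = 13.5 dB; output overshoot = GR / (R − 1) = 13.5 / 3 = 4.5 dB.
Threshold = output − output overshoot = -32 − 4.5 = -36.5 dBFS.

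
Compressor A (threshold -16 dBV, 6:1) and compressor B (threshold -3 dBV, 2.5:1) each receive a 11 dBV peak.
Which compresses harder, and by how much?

A, by 14.1 dB

A: GR = 27 − 27/6 = 22.5 dB.
B: GR = 14 − 14/2.5 = 8.4 dB.
A applies 14.1 dB more gain reduction.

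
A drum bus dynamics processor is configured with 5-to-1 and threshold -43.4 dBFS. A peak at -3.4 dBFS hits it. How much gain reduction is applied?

32 dB

-3.4 dBFS exceeds the threshold by 40 dB.
A 5:1 ratio leaves 8 dB of that excess.
GR = overshoot in − overshoot out = 40 − 8 = 32 dB.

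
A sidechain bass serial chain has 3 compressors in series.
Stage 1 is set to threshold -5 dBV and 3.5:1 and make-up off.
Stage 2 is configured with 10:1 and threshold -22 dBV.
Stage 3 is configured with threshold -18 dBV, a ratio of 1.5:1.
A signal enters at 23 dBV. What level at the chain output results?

Stage 1: 23 dBV is 28 dB over -5 dBV; at 3.5:1 that becomes 8 dB over, giving 3 dBV.
Stage 2: overshoot 25 dB → 25/10 = 2.5 dB → -19.5 dBV.
Stage 3: below threshold (-19.5 ≤ -18); passes unchanged; output -19.5 dBV.

-19.5 dBV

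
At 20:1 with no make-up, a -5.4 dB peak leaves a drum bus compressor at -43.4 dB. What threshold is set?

Input is 40 dB above T (since output overshoot × R = input overshoot: (-43.4 − T)·20 = -5.4 − T gives T = -45.4 dB).
Check: -45.4 + (-5.4 − (-45.4))/20 = -45.4 + 2 = -43.4 dB. ✓

-45.4 dB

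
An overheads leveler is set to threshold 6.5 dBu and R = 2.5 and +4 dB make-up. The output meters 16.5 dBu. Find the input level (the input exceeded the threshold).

21.5 dBu

Before make-up, the level was 16.5 − 4 = 12.5 dBu.
That's 6 dB above the 6.5 dBu threshold.
Undo the ratio: input overshoot = 6 × 2.5 = 15 dB, giving input = 21.5 dBu.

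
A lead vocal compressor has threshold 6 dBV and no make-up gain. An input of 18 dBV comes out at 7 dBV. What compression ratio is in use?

Input overshoot = 18 − 6 = 12 dB; output overshoot = 7 − 6 = 1 dB.
Ratio = 12 / 1 = 12.

12:1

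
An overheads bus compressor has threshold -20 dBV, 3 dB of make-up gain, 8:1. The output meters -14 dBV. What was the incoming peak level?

Remove make-up: -14 − 3 = -17 dBV.
The compressed level sits -17 − (-20) = 3 dB over threshold.
Before 8:1 compression the overshoot was 3 × 8 = 24 dB, so input = -20 + 24 = 4 dBV.

4 dBV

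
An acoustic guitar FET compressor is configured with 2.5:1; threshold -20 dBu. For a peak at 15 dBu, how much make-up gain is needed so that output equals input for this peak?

21 dB

Overshoot 35 dB → 35/2.5 = 14 dB after compression, so the compressed level is -20 + 14 = -6 dBu.
Make-up = target − compressed = 15 − (-6) = 21 dB.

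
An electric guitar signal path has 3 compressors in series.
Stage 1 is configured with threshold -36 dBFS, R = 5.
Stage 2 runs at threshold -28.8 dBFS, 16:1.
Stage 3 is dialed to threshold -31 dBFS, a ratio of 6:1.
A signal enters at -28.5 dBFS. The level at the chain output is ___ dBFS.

Stage 1: overshoot 7.5 dB → 7.5/5 = 1.5 dB → -34.5 dBFS.
Stage 2: -34.5 dBFS is at or below the -28.8 dBFS threshold — no compression; output -34.5 dBFS.
Stage 3: below threshold (-34.5 ≤ -31); passes unchanged; output -34.5 dBFS.

-34.5 dBFS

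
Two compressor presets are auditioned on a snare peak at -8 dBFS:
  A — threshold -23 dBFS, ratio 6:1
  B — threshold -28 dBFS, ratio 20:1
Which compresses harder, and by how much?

B, by 6.5 dB

A: 15 dB over, compressed to 2.5 dB over, so 12.5 dB of GR.
B: 20 dB over, compressed to 1 dB over, so 19 dB of GR.
B applies 6.5 dB more gain reduction.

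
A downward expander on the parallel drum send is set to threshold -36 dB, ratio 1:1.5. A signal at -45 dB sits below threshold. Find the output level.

Below threshold, a 1:1.5 expander applies gain = (1.5−1)×(T − x) of attenuation.
(1.5−1) × 9 = 4.5 dB, so output = -45 − 4.5 = -49.5 dB.

-49.5 dB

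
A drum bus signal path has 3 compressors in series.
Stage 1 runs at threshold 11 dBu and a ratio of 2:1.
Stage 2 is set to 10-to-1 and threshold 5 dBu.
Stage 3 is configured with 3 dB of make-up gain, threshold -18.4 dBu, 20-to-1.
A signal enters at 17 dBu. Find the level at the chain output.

Stage 1: 17 dBu is 6 dB over 11 dBu; at 2:1 that becomes 3 dB over, giving 14 dBu.
Stage 2: 9 dB above 5 dBu, reduced 10:1 to 0.9 dB above → 5.9 dBu.
Stage 3: 24.3 dB above -18.4 dBu, reduced 20:1 to 1.215 dB above → -17.185 dBu; +3 dB make-up → -14.185 dBu.

-14.185 dBu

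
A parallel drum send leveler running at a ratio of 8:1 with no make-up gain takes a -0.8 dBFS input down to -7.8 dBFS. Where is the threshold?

-8.8 dBFS

Input is 8 dB above T (since output overshoot × R = input overshoot: (-7.8 − T)·8 = -0.8 − T gives T = -8.8 dBFS).
Check: -8.8 + (-0.8 − (-8.8))/8 = -8.8 + 1 = -7.8 dBFS. ✓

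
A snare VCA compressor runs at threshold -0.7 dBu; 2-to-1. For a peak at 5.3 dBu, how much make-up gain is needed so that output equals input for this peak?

3 dB

Overshoot 6 dB → 6/2 = 3 dB after compression, so the compressed level is -0.7 + 3 = 2.3 dBu.
Make-up = target − compressed = 5.3 − 2.3 = 3 dB.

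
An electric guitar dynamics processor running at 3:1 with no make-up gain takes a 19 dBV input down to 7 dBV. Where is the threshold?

1 dBV

Input is 18 dB above T (since output overshoot × R = input overshoot: (7 − T)·3 = 19 − T gives T = 1 dBV).
Check: 1 + (19 − 1)/3 = 1 + 6 = 7 dBV. ✓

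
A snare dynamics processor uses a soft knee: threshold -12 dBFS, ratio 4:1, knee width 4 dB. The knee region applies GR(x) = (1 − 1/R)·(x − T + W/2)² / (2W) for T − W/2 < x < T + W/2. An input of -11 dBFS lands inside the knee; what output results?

-11.84375 dBFS

x − T + W/2 = -11 − (-12) + 2 = 3.
GR = (1 − 1/4) × 3² / 8 = 0.75 × 9 / 8 = 0.84375 dB.
Output = -11 − 0.84375 = -11.84375 dBFS.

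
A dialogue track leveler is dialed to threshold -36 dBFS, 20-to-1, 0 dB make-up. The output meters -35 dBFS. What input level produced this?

That's 1 dB above the -36 dBFS threshold.
Undo the ratio: input overshoot = 1 × 20 = 20 dB, giving input = -16 dBFS.

-16 dBFS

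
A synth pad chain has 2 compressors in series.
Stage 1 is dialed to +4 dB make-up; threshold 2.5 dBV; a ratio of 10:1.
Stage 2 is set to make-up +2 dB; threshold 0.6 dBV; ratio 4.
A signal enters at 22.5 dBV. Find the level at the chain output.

Stage 1: overshoot 20 dB → 20/10 = 2 dB → 4.5 dBV; +4 dB make-up → 8.5 dBV.
Stage 2: overshoot 7.9 dB → 7.9/4 = 1.975 dB → 2.575 dBV; +2 dB make-up → 4.575 dBV.

4.575 dBV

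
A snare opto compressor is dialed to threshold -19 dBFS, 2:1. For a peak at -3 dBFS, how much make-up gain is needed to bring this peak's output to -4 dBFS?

7 dB

Overshoot 16 dB → 16/2 = 8 dB after compression, so the compressed level is -19 + 8 = -11 dBFS.
Make-up = target − compressed = -4 − (-11) = 7 dB.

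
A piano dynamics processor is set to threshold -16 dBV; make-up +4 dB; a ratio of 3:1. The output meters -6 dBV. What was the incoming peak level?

Before make-up, the level was -6 − 4 = -10 dBV.
Post-compression overshoot = -10 − (-16) = 6 dB.
Input overshoot = R × output overshoot = 18 dB → input = -16 + 18 = 2 dBV.

2 dBV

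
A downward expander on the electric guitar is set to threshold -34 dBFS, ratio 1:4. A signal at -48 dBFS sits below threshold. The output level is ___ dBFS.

-90 dBFS

Below threshold, a 1:4 expander applies gain = (4−1)×(T − x) of attenuation.
(4−1) × 14 = 42 dB, so output = -48 − 42 = -90 dBFS.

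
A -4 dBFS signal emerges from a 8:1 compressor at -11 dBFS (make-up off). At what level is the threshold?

-12 dBFS

Gain reduction = -4 − (-11) = 7 dB; output overshoot = GR / (R − 1) = 7 / 7 = 1 dB.
Threshold = output − output overshoot = -11 − 1 = -12 dBFS.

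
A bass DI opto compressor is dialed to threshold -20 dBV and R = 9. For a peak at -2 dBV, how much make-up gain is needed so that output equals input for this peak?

Overshoot 18 dB → 18/9 = 2 dB after compression, so the compressed level is -20 + 2 = -18 dBV.
Make-up = target − compressed = -2 − (-18) = 16 dB.

16 dB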